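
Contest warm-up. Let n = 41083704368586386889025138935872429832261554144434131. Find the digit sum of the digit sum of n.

First digit sum: 234.
2+3+4 = 9.

9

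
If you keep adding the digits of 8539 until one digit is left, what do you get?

8+5+3+9 = 25
2+5 = 7

7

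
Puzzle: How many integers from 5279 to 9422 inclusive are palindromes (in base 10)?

The integers in [5279, 9422] that are palindromes (in base 10): 5335, 5445, 5555, 5665, 5775, 5885, …, 9229, 9339.
41 qualify.

41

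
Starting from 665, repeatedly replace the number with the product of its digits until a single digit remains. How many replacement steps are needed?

2

665 → 180 → 0 (2 steps)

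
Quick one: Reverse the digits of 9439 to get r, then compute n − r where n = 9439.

90

Reverse of 9439 is 9349.
9439 − 9349 = 90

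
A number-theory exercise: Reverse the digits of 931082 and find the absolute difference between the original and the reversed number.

650943

Reverse of 931082 is 280139.
|931082 − 280139| = 650943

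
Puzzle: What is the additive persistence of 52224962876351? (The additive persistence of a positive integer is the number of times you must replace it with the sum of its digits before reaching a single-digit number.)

52224962876351 → 62 → 8 (2 steps)

2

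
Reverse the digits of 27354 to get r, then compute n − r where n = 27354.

-18018

Reverse of 27354 is 45372.
27354 − 45372 = -18018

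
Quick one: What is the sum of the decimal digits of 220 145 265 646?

43

2+2+0+1+4+5+2+6+5+6+4+6 = 43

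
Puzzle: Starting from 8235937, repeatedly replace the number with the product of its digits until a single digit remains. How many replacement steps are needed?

2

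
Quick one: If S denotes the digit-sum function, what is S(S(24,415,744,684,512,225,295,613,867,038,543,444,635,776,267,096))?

First digit sum: 212.
2+1+2 = 5.

5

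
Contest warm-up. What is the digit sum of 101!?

101! = 9425947759838359420851623124482936749562312794702543768327889353416977599316221476503087861591808346911623490003549599583369706302603264000000000000000000000000
Sum of its 160 digits: 639.

639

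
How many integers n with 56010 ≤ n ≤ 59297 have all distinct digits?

The integers in [56010, 59297] that have all distinct digits: 56012, 56013, 56014, 56017, 56018, 56019, …, 59286, 59287.
1134 qualify.

1134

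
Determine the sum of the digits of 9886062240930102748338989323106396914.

9+8+8+6+0+6+2+2+4+0+9+3+0+1+0+2+7+4+8+3+3+8+9+8+9+3+2+3+1+0+6+3+9+6+9+1+4 = 166

166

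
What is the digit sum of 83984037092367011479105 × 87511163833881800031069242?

83984037092367011479105 × 87511163833881800031069242 = 7349540829420935621829918914491466821461091188410
Sum of its 49 digits: 218.

218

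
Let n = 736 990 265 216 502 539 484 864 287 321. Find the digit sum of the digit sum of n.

First digit sum: 137.
1+3+7 = 11.

11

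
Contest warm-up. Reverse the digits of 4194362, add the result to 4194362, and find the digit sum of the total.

Reversal of 4194362 is 2634914; 4194362 + 2634914 = 6829276.
Digit sum of 6829276: 6+8+2+9+2+7+6 = 40.

40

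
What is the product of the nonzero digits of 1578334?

10080

1×5×7×8×3×3×4 = 10080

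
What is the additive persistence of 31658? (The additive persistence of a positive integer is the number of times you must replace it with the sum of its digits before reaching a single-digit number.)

2

31658 → 23 → 5 (2 steps)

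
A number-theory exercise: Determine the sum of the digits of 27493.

25

2+7+4+9+3 = 25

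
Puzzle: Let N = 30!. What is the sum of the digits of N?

30! = 265252859812191058636308480000000
Sum of its 33 digits: 117.

117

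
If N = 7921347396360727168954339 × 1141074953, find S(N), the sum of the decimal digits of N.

164

7921347396360727168954339 × 1141074953 = 9038851107998989125360395433571067
Sum of its 34 digits: 164.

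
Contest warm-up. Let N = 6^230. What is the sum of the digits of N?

6^230 = 94359925263804193623936900745734126671857074734587930067844115644068295841001451281025597462893648234330998228418489794737967675446138010404532982725444968662400790000678025035776
Sum of its 179 digits: 810.

810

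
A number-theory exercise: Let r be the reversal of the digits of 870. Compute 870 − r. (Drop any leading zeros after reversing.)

792

Reverse of 870 is 78.
870 − 78 = 792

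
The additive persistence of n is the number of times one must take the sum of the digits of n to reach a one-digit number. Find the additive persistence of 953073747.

2

953073747 → 45 → 9 (2 steps)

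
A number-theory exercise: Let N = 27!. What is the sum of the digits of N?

27! = 10888869450418352160768000000
Sum of its 29 digits: 108.

108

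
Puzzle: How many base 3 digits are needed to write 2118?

7

2118 in base 3 is 2220110, which has 7 digits.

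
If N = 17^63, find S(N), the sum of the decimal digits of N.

359

17^63 = 329823842388297603127136803999476682470817199986161913402815245153916577027313
Sum of its 78 digits: 359.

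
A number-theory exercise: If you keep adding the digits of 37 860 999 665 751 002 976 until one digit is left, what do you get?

6

3+7+8+6+0+9+9+9+6+6+5+7+5+1+0+0+2+9+7+6 = 105
1+0+5 = 6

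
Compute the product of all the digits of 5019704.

0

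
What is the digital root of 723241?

7+2+3+2+4+1 = 19
1+9 = 10
1+0 = 1
(Equivalently, 723241 mod 9 = 1.)

1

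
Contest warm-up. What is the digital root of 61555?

4

6+1+5+5+5 = 22
2+2 = 4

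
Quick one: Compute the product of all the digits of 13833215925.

1×3×8×3×3×2×1×5×9×2×5 = 194400

194400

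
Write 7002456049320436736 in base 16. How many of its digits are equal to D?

7002456049320436736 in base 16 is 612DB8AD1F07A400.
The digit D appears 2 times.

2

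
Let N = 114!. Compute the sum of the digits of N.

114! = 2543559733472187557120132004189335234812341496026552301496526393412538629248600474981599398141467853800514886431180030568224218435400019580180261753940817530060800000000000000000000000000
Sum of its 187 digits: 648.

648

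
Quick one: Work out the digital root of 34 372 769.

5

3+4+3+7+2+7+6+9 = 41
4+1 = 5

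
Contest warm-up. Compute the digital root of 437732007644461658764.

4+3+7+7+3+2+0+0+7+6+4+4+4+6+1+6+5+8+7+6+4 = 94
9+4 = 13
1+3 = 4
(Equivalently, 437732007644461658764 mod 9 = 4.)

4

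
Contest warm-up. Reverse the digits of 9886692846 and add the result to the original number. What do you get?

16369659735

Reverse of 9886692846 is 6482966889.
9886692846 + 6482966889 = 16369659735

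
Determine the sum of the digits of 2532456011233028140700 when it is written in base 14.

115

2532456011233028140700 in base 14 is 5D0AA95126D913360D6.
Digit sum: 5+13+0+10+10+9+5+1+2+6+13+9+1+3+3+6+0+13+6 = 115.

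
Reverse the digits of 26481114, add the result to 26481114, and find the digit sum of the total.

Reversal of 26481114 is 41118462; 26481114 + 41118462 = 67599576.
Digit sum of 67599576: 6+7+5+9+9+5+7+6 = 54.

54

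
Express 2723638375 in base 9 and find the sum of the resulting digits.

23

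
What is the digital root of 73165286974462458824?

7+3+1+6+5+2+8+6+9+7+4+4+6+2+4+5+8+8+2+4 = 101
1+0+1 = 2
(Equivalently, 73165286974462458824 mod 9 = 2.)

2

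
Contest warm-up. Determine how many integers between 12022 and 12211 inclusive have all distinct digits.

The integers in [12022, 12211] that have all distinct digits: 12034, 12035, 12036, 12037, 12038, 12039, …, 12097, 12098.
42 qualify.

42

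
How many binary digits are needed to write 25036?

25036 in base 2 is 110000111001100, which has 15 digits.

15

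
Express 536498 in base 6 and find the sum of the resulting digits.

536498 in base 6 is 15255442.
Digit sum: 1+5+2+5+5+4+4+2 = 28.

28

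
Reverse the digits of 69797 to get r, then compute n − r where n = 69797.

-9999

Reverse of 69797 is 79796.
69797 − 79796 = -9999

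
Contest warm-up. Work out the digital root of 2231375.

5

2+2+3+1+3+7+5 = 23
2+3 = 5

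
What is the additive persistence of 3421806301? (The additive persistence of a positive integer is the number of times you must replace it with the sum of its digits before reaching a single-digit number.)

3

3421806301 → 28 → 10 → 1 (3 steps)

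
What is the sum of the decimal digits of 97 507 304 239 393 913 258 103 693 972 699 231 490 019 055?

9+7+5+0+7+3+0+4+2+3+9+3+9+3+9+1+3+2+5+8+1+0+3+6+9+3+9+7+2+6+9+9+2+3+1+4+9+0+0+1+9+0+5+5 = 195

195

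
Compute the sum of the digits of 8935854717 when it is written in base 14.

75

8935854717 in base 14 is 60AAB8B6D.
Digit sum: 6+0+10+10+11+8+11+6+13 = 75.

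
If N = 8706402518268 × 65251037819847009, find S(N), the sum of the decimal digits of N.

144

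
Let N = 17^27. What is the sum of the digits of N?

152

17^27 = 1667711322168688287513535727415473
Sum of its 34 digits: 152.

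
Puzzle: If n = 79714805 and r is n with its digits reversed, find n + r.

130556602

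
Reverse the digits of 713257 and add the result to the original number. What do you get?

Reverse of 713257 is 752317.
713257 + 752317 = 1465574

1465574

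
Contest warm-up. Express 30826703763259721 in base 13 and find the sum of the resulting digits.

101

30826703763259721 in base 13 is 7AA1B28CB402A85.
Digit sum: 7+10+10+1+11+2+8+12+11+4+0+2+10+8+5 = 101.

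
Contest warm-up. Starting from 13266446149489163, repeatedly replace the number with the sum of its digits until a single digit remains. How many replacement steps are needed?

3

13266446149489163 → 77 → 14 → 5 (3 steps)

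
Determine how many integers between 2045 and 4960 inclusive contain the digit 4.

The integers in [2045, 4960] that contain the digit 4: 2045, 2046, 2047, 2048, 2049, 2054, …, 4959, 4960.
1494 qualify.

1494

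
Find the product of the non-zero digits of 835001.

120

8×3×5×1 = 120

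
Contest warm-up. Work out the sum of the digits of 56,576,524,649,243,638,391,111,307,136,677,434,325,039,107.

182

5+6+5+7+6+5+2+4+6+4+9+2+4+3+6+3+8+3+9+1+1+1+1+3+0+7+1+3+6+6+7+7+4+3+4+3+2+5+0+3+9+1+0+7 = 182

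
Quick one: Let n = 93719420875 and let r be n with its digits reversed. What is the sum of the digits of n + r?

Reversal of 93719420875 is 57802491739; 93719420875 + 57802491739 = 151521912614.
Digit sum of 151521912614: 1+5+1+5+2+1+9+1+2+6+1+4 = 38.

38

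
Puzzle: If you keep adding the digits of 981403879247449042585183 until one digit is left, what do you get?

9+8+1+4+0+3+8+7+9+2+4+7+4+4+9+0+4+2+5+8+5+1+8+3 = 115
1+1+5 = 7
(Equivalently, 981403879247449042585183 mod 9 = 7.)

7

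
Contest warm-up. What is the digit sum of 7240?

7+2+4+0 = 13

13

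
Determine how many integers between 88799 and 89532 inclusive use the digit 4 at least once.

The integers in [88799, 89532] that use the digit 4 at least once: 88804, 88814, 88824, 88834, 88840, 88841, …, 89514, 89524.
217 qualify.

217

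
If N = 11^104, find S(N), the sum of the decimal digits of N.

11^104 = 2017619452673378577656765745365643720412860730997631870476975778411011384530553366980802376202290285695900641
Sum of its 109 digits: 490.

490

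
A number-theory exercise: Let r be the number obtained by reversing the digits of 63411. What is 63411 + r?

74847

Reverse of 63411 is 11436.
63411 + 11436 = 74847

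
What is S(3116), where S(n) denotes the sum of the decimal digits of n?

11

3+1+1+6 = 11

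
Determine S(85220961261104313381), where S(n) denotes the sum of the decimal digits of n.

8+5+2+2+0+9+6+1+2+6+1+1+0+4+3+1+3+3+8+1 = 66

66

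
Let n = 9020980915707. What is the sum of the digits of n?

57

9+0+2+0+9+8+0+9+1+5+7+0+7 = 57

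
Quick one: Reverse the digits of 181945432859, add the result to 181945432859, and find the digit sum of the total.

46

Reversal of 181945432859 is 958234549181; 181945432859 + 958234549181 = 1140179982040.
Digit sum of 1140179982040: 1+1+4+0+1+7+9+9+8+2+0+4+0 = 46.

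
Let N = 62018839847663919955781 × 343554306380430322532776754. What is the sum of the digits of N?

62018839847663919955781 × 343554306380430322532776754 = 21306839506383170988003304340430229348438824714874
Sum of its 50 digits: 202.

202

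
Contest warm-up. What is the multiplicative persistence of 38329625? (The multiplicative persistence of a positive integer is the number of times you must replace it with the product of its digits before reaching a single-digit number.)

2

38329625 → 77760 → 0 (2 steps)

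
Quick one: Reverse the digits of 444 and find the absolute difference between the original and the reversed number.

0

Reverse of 444 is 444.
|444 − 444| = 0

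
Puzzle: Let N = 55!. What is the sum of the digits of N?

279

55! = 12696403353658275925965100847566516959580321051449436762275840000000000000
Sum of its 74 digits: 279.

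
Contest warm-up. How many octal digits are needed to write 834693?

7

834693 in base 8 is 3136205, which has 7 digits.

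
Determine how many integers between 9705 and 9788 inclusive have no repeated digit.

The integers in [9705, 9788] that have no repeated digit: 9705, 9706, 9708, 9710, 9712, 9713, …, 9785, 9786.
52 qualify.

52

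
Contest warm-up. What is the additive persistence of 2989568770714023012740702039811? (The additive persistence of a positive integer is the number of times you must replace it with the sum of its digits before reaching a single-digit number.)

2989568770714023012740702039811 → 123 → 6 (2 steps)

2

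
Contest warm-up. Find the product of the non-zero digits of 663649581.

933120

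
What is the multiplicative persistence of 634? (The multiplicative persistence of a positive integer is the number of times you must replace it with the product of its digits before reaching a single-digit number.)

3

634 → 72 → 14 → 4 (3 steps)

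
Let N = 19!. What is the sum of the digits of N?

45

19! = 121645100408832000
Sum of its 18 digits: 45.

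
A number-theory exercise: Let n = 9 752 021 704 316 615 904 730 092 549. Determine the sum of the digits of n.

9+7+5+2+0+2+1+7+0+4+3+1+6+6+1+5+9+0+4+7+3+0+0+9+2+5+4+9 = 111

111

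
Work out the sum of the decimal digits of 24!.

24! = 620448401733239439360000
Sum of its 24 digits: 81.

81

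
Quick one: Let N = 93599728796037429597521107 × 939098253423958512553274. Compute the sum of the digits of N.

221

93599728796037429597521107 × 939098253423958512553274 = 87899341833314945253400441212694691235451676954318
Sum of its 50 digits: 221.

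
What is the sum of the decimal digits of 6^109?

405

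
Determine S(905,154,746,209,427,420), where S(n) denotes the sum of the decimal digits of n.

71

9+0+5+1+5+4+7+4+6+2+0+9+4+2+7+4+2+0 = 71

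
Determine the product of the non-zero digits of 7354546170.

7×3×5×4×5×4×6×1×7 = 352800

352800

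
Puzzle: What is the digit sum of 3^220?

3^220 = 926138713099787670959935798024513966701772293499227988263405269197039529170894882252068039219702299428401
Sum of its 105 digits: 513.

513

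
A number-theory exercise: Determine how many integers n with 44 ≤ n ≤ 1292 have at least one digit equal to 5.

The integers in [44, 1292] that have at least one digit equal to 5: 45, 50, 51, 52, 53, 54, …, 1275, 1285.
323 qualify.

323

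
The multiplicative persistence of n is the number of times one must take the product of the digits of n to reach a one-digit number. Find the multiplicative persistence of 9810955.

1

9810955 → 0 (1 step)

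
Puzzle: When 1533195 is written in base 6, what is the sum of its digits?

1533195 in base 6 is 52510043.
Digit sum: 5+2+5+1+0+0+4+3 = 20.

20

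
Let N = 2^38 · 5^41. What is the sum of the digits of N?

2^38 · 5^41 = 12500000000000000000000000000000000000000
Sum of its 41 digits: 8.

8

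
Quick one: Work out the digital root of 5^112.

The digital root of n equals n mod 9 (or 9 when 9 | n), so we need 5^112 mod 9.
5^112 ≡ 4 (mod 9), so the digital root is 4.

4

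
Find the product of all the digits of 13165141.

1×3×1×6×5×1×4×1 = 360

360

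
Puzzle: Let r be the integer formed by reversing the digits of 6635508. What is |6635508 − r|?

Reverse of 6635508 is 8055366.
|6635508 − 8055366| = 1419858

1419858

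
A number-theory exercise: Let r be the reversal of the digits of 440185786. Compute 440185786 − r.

-247395258

Reverse of 440185786 is 687581044.
440185786 − 687581044 = -247395258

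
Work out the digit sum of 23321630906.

35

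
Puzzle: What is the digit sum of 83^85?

677

83^85 = 13232376580061156389729351122782095241634687470903502106173870474274622000356228089385747866794760437273626078282466230042670091511206097416063039633785547881003843
Sum of its 164 digits: 677.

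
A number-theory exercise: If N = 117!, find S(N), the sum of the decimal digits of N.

117! = 3969937160808720895401959629498630647790406360168322301129748464310422041758630649341780708631240196854767624444057168110272995649603642560353748940315749184568295424000000000000000000000000000
Sum of its 193 digits: 738.

738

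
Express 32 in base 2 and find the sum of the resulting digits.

32 in base 2 is 100000.
Digit sum: 1+0+0+0+0+0 = 1.

1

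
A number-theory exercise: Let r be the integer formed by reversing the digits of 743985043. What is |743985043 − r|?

403395696

Reverse of 743985043 is 340589347.
|743985043 − 340589347| = 403395696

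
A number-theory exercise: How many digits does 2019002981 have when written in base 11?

2019002981 in base 11 is 946746906, which has 9 digits.

9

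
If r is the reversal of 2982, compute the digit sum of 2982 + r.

Reversal of 2982 is 2892; 2982 + 2892 = 5874.
Digit sum of 5874: 5+8+7+4 = 24.

24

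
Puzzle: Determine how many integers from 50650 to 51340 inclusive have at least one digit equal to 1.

403

The integers in [50650, 51340] that have at least one digit equal to 1: 50651, 50661, 50671, 50681, 50691, 50701, …, 51339, 51340.
403 qualify.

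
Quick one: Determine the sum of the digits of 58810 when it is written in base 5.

14

58810 in base 5 is 3340220.
Digit sum: 3+3+4+0+2+2+0 = 14.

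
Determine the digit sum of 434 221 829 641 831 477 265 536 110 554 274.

132

4+3+4+2+2+1+8+2+9+6+4+1+8+3+1+4+7+7+2+6+5+5+3+6+1+1+0+5+5+4+2+7+4 = 132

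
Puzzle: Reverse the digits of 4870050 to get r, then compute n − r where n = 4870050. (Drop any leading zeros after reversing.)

4369266

Reverse of 4870050 is 500784.
4870050 − 500784 = 4369266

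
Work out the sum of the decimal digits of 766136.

7+6+6+1+3+6 = 29

29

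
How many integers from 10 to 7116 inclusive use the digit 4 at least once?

2646

The integers in [10, 7116] that use the digit 4 at least once: 14, 24, 34, 40, 41, 42, …, 7104, 7114.
2646 qualify.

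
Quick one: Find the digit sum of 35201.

3+5+2+0+1 = 11

11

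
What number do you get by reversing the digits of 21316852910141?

14101925861312

Reversing 21316852910141 gives 14101925861312.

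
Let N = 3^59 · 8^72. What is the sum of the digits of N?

450

3^59 · 8^72 = 1488103341482513476585770048909655928989379571685885295377250171967762847792123389223121190912
Sum of its 94 digits: 450.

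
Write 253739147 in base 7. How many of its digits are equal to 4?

2

253739147 in base 7 is 6200514164.
The digit 4 appears 2 times.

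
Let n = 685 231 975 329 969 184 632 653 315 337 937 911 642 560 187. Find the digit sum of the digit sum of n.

6

First digit sum: 213.
2+1+3 = 6.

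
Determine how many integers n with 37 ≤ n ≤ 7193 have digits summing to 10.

The integers in [37, 7193] that have digits summing to 10: 37, 46, 55, 64, 73, 82, …, 7111, 7120.
268 qualify.

268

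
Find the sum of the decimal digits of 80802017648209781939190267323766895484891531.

209

8+0+8+0+2+0+1+7+6+4+8+2+0+9+7+8+1+9+3+9+1+9+0+2+6+7+3+2+3+7+6+6+8+9+5+4+8+4+8+9+1+5+3+1 = 209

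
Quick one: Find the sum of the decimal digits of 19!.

19! = 121645100408832000
Sum of its 18 digits: 45.

45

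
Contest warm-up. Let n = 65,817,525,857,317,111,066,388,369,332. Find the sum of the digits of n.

6+5+8+1+7+5+2+5+8+5+7+3+1+7+1+1+1+0+6+6+3+8+8+3+6+9+3+3+2 = 130

130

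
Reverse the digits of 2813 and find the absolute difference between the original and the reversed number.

369

Reverse of 2813 is 3182.
|2813 − 3182| = 369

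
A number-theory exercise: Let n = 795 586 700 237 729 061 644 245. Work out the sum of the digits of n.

109

7+9+5+5+8+6+7+0+0+2+3+7+7+2+9+0+6+1+6+4+4+2+4+5 = 109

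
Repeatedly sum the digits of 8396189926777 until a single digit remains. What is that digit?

1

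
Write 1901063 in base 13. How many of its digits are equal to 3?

1901063 in base 13 is 5173B8.
The digit 3 appears 1 time.

1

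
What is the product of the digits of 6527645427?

2822400

6×5×2×7×6×4×5×4×2×7 = 2822400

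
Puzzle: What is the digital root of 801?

8+0+1 = 9

9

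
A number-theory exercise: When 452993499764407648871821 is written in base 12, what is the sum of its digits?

128

452993499764407648871821 in base 12 is 9A1AAA4844902273685691.
Digit sum: 9+10+1+10+10+10+4+8+4+4+9+0+2+2+7+3+6+8+5+6+9+1 = 128.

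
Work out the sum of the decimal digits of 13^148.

688

13^148 = 730493139235594387402340945989622245809156822109107220556107750263328225384150729599136436520147038131382886942403219105232194692327656113761247626273869203878394321
Sum of its 165 digits: 688.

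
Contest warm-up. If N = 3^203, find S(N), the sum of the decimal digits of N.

477

3^203 = 7171577699648618772147095694966049924389303221641651391313523966955497254335158940848386874188027
Sum of its 97 digits: 477.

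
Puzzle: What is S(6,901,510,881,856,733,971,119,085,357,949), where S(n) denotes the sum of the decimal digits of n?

149

6+9+0+1+5+1+0+8+8+1+8+5+6+7+3+3+9+7+1+1+1+9+0+8+5+3+5+7+9+4+9 = 149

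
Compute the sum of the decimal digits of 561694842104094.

5+6+1+6+9+4+8+4+2+1+0+4+0+9+4 = 63

63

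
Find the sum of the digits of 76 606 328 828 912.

68

7+6+6+0+6+3+2+8+8+2+8+9+1+2 = 68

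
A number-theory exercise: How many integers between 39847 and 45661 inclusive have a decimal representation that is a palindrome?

59

The integers in [39847, 45661] that have a decimal representation that is a palindrome: 39893, 39993, 40004, 40104, 40204, 40304, …, 45554, 45654.
59 qualify.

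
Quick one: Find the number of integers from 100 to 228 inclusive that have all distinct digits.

88

The integers in [100, 228] that have all distinct digits: 102, 103, 104, 105, 106, 107, …, 218, 219.
88 qualify.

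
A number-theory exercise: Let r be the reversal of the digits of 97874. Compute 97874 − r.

Reverse of 97874 is 47879.
97874 − 47879 = 49995

49995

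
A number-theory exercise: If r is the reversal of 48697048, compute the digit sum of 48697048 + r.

Reversal of 48697048 is 84079684; 48697048 + 84079684 = 132776732.
Digit sum of 132776732: 1+3+2+7+7+6+7+3+2 = 38.

38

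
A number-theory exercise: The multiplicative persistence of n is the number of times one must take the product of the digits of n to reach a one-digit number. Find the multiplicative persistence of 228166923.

2

228166923 → 62208 → 0 (2 steps)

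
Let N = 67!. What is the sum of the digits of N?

67! = 36471110918188685288249859096605464427167635314049524593701628500267962436943872000000000000000
Sum of its 95 digits: 369.

369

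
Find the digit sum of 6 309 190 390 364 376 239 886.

105

6+3+0+9+1+9+0+3+9+0+3+6+4+3+7+6+2+3+9+8+8+6 = 105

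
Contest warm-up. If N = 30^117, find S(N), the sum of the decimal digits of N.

261

30^117 = 66555937033867822607895549241096482953017615834735226163000000000000000000000000000000000000000000000000000000000000000000000000000000000000000000000000000000000000000000000
Sum of its 173 digits: 261.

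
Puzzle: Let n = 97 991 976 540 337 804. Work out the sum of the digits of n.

91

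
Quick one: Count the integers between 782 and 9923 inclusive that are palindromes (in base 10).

111

The integers in [782, 9923] that are palindromes (in base 10): 787, 797, 808, 818, 828, 838, …, 9779, 9889.
111 qualify.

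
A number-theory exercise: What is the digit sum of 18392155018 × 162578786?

80

18392155018 × 162578786 = 2990174234750248148
Sum of its 19 digits: 80.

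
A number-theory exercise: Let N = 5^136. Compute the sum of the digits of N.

409

5^136 = 114794370197489014450071927463109929474479058278524172022339033816251685493625700473785400390625
Sum of its 96 digits: 409.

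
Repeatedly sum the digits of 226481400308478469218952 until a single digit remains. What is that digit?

2+2+6+4+8+1+4+0+0+3+0+8+4+7+8+4+6+9+2+1+8+9+5+2 = 103
1+0+3 = 4

4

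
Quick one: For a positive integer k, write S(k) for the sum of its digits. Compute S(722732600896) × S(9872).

1352

S(722732600896) = 7+2+2+7+3+2+6+0+0+8+9+6 = 52.
S(9872) = 9+8+7+2 = 26.
52 · 26 = 1352.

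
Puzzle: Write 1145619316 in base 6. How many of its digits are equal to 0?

3

1145619316 in base 6 is 305402333044.
The digit 0 appears 3 times.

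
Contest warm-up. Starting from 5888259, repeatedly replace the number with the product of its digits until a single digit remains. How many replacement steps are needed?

5888259 → 230400 → 0 (2 steps)

2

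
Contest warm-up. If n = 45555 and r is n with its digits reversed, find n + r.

Reverse of 45555 is 55554.
45555 + 55554 = 101109

101109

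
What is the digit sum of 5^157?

509

5^157 = 54738221262688166832958186847262348878135232104551397334260479839444964167416429745571804232895374298095703125
Sum of its 110 digits: 509.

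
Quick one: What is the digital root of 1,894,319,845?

1+8+9+4+3+1+9+8+4+5 = 52
5+2 = 7

7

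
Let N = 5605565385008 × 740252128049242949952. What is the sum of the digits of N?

135

5605565385008 × 740252128049242949952 = 4149531705171345872730612555119616
Sum of its 34 digits: 135.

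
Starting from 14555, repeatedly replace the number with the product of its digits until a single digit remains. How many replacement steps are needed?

14555 → 500 → 0 (2 steps)

2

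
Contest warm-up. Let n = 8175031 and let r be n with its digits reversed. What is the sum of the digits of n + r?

41

Reversal of 8175031 is 1305718; 8175031 + 1305718 = 9480749.
Digit sum of 9480749: 9+4+8+0+7+4+9 = 41.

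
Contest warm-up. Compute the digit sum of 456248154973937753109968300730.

138

4+5+6+2+4+8+1+5+4+9+7+3+9+3+7+7+5+3+1+0+9+9+6+8+3+0+0+7+3+0 = 138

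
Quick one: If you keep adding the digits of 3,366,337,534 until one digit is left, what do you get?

3+3+6+6+3+3+7+5+3+4 = 43
4+3 = 7

7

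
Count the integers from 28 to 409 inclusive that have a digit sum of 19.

The integers in [28, 409] that have a digit sum of 19: 199, 289, 298, 379, 388, 397.
6 qualify.

6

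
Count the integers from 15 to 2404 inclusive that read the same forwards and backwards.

112

The integers in [15, 2404] that read the same forwards and backwards: 22, 33, 44, 55, 66, 77, …, 2222, 2332.
112 qualify.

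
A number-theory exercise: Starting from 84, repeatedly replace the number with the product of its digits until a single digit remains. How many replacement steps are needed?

2

84 → 32 → 6 (2 steps)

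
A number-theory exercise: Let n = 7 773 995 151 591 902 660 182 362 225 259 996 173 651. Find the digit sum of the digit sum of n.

15

First digit sum: 186.
1+8+6 = 15.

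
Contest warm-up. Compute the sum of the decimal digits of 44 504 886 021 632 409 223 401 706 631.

101

4+4+5+0+4+8+8+6+0+2+1+6+3+2+4+0+9+2+2+3+4+0+1+7+0+6+6+3+1 = 101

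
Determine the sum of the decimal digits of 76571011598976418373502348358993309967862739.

226

7+6+5+7+1+0+1+1+5+9+8+9+7+6+4+1+8+3+7+3+5+0+2+3+4+8+3+5+8+9+9+3+3+0+9+9+6+7+8+6+2+7+3+9 = 226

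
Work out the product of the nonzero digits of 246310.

2×4×6×3×1 = 144

144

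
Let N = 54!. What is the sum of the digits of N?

54! = 230843697339241380472092742683027581083278564571807941132288000000000000
Sum of its 72 digits: 261.

261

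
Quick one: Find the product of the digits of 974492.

9×7×4×4×9×2 = 18144

18144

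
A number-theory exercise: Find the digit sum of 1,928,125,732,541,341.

58

1+9+2+8+1+2+5+7+3+2+5+4+1+3+4+1 = 58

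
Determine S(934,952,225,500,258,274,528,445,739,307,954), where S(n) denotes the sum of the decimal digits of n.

9+3+4+9+5+2+2+2+5+5+0+0+2+5+8+2+7+4+5+2+8+4+4+5+7+3+9+3+0+7+9+5+4 = 149

149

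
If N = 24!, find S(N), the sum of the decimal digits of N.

81

24! = 620448401733239439360000
Sum of its 24 digits: 81.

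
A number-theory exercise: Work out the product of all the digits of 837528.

8×3×7×5×2×8 = 13440

13440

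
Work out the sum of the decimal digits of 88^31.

88^31 = 1900915608262144564536756271499648295949109556758117783437312
Sum of its 61 digits: 286.

286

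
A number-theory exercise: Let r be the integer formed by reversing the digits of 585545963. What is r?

369545585

Reversing 585545963 gives 369545585.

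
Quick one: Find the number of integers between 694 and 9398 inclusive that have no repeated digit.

The integers in [694, 9398] that have no repeated digit: 694, 695, 697, 698, 701, 702, …, 9386, 9387.
4476 qualify.

4476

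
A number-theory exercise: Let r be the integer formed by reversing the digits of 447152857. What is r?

758251744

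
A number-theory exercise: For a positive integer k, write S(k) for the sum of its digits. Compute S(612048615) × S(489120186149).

S(612048615) = 6+1+2+0+4+8+6+1+5 = 33.
S(489120186149) = 4+8+9+1+2+0+1+8+6+1+4+9 = 53.
33 · 53 = 1749.

1749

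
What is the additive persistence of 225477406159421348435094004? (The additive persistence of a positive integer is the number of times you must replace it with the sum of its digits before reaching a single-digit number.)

2

225477406159421348435094004 → 103 → 4 (2 steps)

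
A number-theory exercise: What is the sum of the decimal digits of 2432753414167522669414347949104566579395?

2+4+3+2+7+5+3+4+1+4+1+6+7+5+2+2+6+6+9+4+1+4+3+4+7+9+4+9+1+0+4+5+6+6+5+7+9+3+9+5 = 184

184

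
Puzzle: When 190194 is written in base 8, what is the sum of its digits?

25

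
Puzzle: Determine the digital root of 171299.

2

1+7+1+2+9+9 = 29
2+9 = 11
1+1 = 2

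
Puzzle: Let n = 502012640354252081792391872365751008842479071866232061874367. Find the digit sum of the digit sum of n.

First digit sum: 244.
2+4+4 = 10.

10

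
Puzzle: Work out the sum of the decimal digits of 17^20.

17^20 = 4064231406647572522401601
Sum of its 25 digits: 82.

82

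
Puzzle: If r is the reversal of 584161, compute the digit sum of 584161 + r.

32

Reversal of 584161 is 161485; 584161 + 161485 = 745646.
Digit sum of 745646: 7+4+5+6+4+6 = 32.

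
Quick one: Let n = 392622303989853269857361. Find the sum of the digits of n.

3+9+2+6+2+2+3+0+3+9+8+9+8+5+3+2+6+9+8+5+7+3+6+1 = 119

119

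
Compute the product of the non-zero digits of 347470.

2352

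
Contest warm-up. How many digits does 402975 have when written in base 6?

402975 in base 6 is 12345343, which has 8 digits.

8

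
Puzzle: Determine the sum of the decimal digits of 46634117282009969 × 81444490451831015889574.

46634117282009969 × 81444490451831015889574 = 3798091919704228686764913780415271163206
Sum of its 40 digits: 182.

182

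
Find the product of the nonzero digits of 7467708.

7×4×6×7×7×8 = 65856

65856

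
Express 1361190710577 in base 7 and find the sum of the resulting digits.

1361190710577 in base 7 is 200225401064445.
Digit sum: 2+0+0+2+2+5+4+0+1+0+6+4+4+4+5 = 39.

39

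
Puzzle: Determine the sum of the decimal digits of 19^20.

19^20 = 37589973457545958193355601
Sum of its 26 digits: 136.

136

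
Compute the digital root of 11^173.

The digital root of n equals n mod 9 (or 9 when 9 | n), so we need 11^173 mod 9.
11^173 ≡ 5 (mod 9), so the digital root is 5.

5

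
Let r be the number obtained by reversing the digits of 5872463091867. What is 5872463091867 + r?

13554366734652

Reverse of 5872463091867 is 7681903642785.
5872463091867 + 7681903642785 = 13554366734652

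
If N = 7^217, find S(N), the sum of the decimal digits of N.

799

7^217 = 2433742818959502347943450005071329052791986482338949364691974502909352359235489219758413452752079745640262125041128267154222978114597020205328636492628942333776331947920661334370827207
Sum of its 184 digits: 799.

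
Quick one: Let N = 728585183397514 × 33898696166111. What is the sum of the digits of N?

728585183397514 × 33898696166111 = 24698087763122587641088448054
Sum of its 29 digits: 137.

137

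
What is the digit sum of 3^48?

117

3^48 = 79766443076872509863361
Sum of its 23 digits: 117.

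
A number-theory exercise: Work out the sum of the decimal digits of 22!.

22! = 1124000727777607680000
Sum of its 22 digits: 72.

72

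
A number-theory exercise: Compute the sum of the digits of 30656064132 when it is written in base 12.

56

30656064132 in base 12 is 5B367A1A30.
Digit sum: 5+11+3+6+7+10+1+10+3+0 = 56.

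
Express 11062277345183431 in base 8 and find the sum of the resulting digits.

59

11062277345183431 in base 8 is 472321244744203307.
Digit sum: 4+7+2+3+2+1+2+4+4+7+4+4+2+0+3+3+0+7 = 59.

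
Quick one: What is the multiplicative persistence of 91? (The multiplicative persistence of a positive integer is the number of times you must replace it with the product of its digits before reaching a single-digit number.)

1

91 → 9 (1 step)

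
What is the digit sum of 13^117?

13^117 = 21447279913381144797631035444143615235315139166043202673556129406307332193091442592392357493460768000639755143577171560356656539933
Sum of its 131 digits: 541.

541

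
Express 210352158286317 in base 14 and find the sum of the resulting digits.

210352158286317 in base 14 is 39D31550C4B25.
Digit sum: 3+9+13+3+1+5+5+0+12+4+11+2+5 = 73.

73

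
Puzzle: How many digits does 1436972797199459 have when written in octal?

1436972797199459 in base 8 is 50656551510202143, which has 17 digits.

17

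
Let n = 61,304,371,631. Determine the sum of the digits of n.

6+1+3+0+4+3+7+1+6+3+1 = 35

35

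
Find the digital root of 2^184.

7

The digital root of n equals n mod 9 (or 9 when 9 | n), so we need 2^184 mod 9.
2^184 ≡ 7 (mod 9), so the digital root is 7.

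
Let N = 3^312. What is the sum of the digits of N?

657

3^312 = 72749744522375265125206295317964396725533432866824952575839903695438498229007286764085775359585486700313225701595838552106856020213734128131130137441
Sum of its 149 digits: 657.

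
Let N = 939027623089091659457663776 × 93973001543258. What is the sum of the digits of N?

146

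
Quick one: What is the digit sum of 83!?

83! = 39455239697206586511897471180120610571436503407643446275224357528369751562996629334879591940103770870906880000000000000000000
Sum of its 125 digits: 486.

486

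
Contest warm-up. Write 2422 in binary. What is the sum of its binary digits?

7

2422 in base 2 is 100101110110.
Digit sum: 1+0+0+1+0+1+1+1+0+1+1+0 = 7.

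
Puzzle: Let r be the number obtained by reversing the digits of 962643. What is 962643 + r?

1308912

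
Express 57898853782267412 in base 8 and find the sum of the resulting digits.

57898853782267412 in base 8 is 3155453154446023024.
Digit sum: 3+1+5+5+4+5+3+1+5+4+4+4+6+0+2+3+0+2+4 = 61.

61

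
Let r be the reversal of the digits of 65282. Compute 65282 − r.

37026

Reverse of 65282 is 28256.
65282 − 28256 = 37026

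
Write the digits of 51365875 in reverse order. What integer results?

Reversing 51365875 gives 57856315.

57856315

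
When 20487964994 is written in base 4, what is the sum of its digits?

20487964994 in base 4 is 103011023120211002.
Digit sum: 1+0+3+0+1+1+0+2+3+1+2+0+2+1+1+0+0+2 = 20.

20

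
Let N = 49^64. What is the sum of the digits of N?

49^64 = 1487815647197611695910312681741273570332356717154798949898498305086387315423300999654757561928633305897036801
Sum of its 109 digits: 517.

517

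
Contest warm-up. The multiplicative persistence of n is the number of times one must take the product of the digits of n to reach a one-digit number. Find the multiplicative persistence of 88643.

88643 → 4608 → 0 (2 steps)

2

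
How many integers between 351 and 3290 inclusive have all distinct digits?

The integers in [351, 3290] that have all distinct digits: 351, 352, 354, 356, 357, 358, …, 3289, 3290.
1641 qualify.

1641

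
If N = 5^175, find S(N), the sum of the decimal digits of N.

572

5^175 = 208809742975952784854729411496209521782437256258206929528276366575031143827119559271132676059323785011656582355499267578125
Sum of its 123 digits: 572.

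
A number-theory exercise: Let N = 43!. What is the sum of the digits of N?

43! = 60415263063373835637355132068513997507264512000000000
Sum of its 53 digits: 180.

180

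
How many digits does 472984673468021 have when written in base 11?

472984673468021 in base 11 is 127786745540140, which has 15 digits.

15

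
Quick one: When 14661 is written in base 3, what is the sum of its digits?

5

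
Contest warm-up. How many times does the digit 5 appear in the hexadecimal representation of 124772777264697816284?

124772777264697816284 in base 16 is 6C391F3D9053FB4DC.
The digit 5 appears 1 time.

1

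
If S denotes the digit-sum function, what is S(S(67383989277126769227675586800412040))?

14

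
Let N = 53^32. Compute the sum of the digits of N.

262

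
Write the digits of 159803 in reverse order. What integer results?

308951

Reversing 159803 gives 308951.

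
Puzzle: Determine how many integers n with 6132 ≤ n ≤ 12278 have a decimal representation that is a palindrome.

61

The integers in [6132, 12278] that have a decimal representation that is a palindrome: 6226, 6336, 6446, 6556, 6666, 6776, …, 12121, 12221.
61 qualify.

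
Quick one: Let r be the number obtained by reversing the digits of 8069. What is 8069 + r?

17677

Reverse of 8069 is 9608.
8069 + 9608 = 17677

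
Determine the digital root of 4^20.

7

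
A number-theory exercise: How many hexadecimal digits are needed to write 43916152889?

43916152889 in base 16 is A399B5039, which has 9 digits.

9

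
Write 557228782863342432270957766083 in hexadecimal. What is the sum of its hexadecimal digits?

198

557228782863342432270957766083 in base 16 is 70880D88F982ED28D90ED65C3.
Digit sum: 7+0+8+8+0+13+8+8+15+9+8+2+14+13+2+8+13+9+0+14+13+6+5+12+3 = 198.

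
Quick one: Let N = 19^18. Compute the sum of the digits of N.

82

19^18 = 104127350297911241532841
Sum of its 24 digits: 82.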